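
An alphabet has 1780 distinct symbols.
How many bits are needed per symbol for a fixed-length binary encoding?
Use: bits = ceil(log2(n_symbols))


log2(1780) = 10.7977
Bracket: 2^10 = 1024 < 1780 <= 2^11 = 2048
So ceil(log2(1780)) = 11

bits = ceil(log2(1780)) = ceil(10.7977) = 11 bits


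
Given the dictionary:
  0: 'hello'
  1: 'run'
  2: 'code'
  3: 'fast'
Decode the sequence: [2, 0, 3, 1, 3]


Look up each index in the dictionary:
  2 -> 'code'
  0 -> 'hello'
  3 -> 'fast'
  1 -> 'run'
  3 -> 'fast'

Decoded: "code hello fast run fast"


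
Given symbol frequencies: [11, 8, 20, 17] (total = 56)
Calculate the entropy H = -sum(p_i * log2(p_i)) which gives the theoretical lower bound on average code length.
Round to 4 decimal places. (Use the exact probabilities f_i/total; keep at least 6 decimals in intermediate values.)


Per-symbol terms -p_i * log2(p_i) with p_i = f_i/56:
  p = 11/56 = 0.196429: log2(p) = -2.347923, -p*log2(p) = 0.461199
  p = 8/56 = 0.142857: log2(p) = -2.807355, -p*log2(p) = 0.401051
  p = 20/56 = 0.357143: log2(p) = -1.485427, -p*log2(p) = 0.530510
  p = 17/56 = 0.303571: log2(p) = -1.719892, -p*log2(p) = 0.522110
H = 0.461199 + 0.401051 + 0.530510 + 0.522110 = 1.914870

H = 1.9149 bits/symbol


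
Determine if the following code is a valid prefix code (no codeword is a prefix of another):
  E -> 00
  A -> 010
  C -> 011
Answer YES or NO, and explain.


Checking each pair (does one codeword prefix another?):
  E='00' vs A='010': no prefix
  E='00' vs C='011': no prefix
  A='010' vs E='00': no prefix
  A='010' vs C='011': no prefix
  C='011' vs E='00': no prefix
  C='011' vs A='010': no prefix
No violation found over all pairs.

YES -- this is a valid prefix code. No codeword is a prefix of any other codeword.


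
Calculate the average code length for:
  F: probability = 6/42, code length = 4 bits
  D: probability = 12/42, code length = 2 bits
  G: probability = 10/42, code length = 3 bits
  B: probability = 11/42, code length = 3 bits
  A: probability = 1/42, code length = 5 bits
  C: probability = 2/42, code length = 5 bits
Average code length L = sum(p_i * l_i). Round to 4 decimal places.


Weighted contributions p_i * l_i:
  F: (6/42) * 4 = 24/42
  D: (12/42) * 2 = 24/42
  G: (10/42) * 3 = 30/42
  B: (11/42) * 3 = 33/42
  A: (1/42) * 5 = 5/42
  C: (2/42) * 5 = 10/42
Sum = (24 + 24 + 30 + 33 + 5 + 10)/42 = 126/42

L = 126/42 = 3.0000 bits/symbol


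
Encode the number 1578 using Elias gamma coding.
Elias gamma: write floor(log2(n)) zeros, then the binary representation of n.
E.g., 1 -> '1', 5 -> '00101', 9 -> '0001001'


num_bits = floor(log2(1578)) + 1 = 11
leading_zeros = num_bits - 1 = 10
binary(1578) = 11000101010

Elias gamma(1578) = '0000000000' + '11000101010' = 000000000011000101010 (21 bits)


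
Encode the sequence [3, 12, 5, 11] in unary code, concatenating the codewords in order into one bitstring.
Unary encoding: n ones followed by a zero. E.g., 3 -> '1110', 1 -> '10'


Encode each number as n ones followed by a terminating 0:
  3 -> 1110 (4 bits)
  12 -> 1111111111110 (13 bits)
  5 -> 111110 (6 bits)
  11 -> 111111111110 (12 bits)
Total length = 4 + 13 + 6 + 12 = 35 bits.

Unary([3, 12, 5, 11]) = 11101111111111110111110111111111110 (35 bits)


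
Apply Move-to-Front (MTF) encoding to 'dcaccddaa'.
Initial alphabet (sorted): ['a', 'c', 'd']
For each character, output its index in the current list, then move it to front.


MTF encoding:
'd': index 2 in ['a', 'c', 'd'] -> ['d', 'a', 'c']
'c': index 2 in ['d', 'a', 'c'] -> ['c', 'd', 'a']
'a': index 2 in ['c', 'd', 'a'] -> ['a', 'c', 'd']
'c': index 1 in ['a', 'c', 'd'] -> ['c', 'a', 'd']
'c': index 0 in ['c', 'a', 'd'] -> ['c', 'a', 'd']
'd': index 2 in ['c', 'a', 'd'] -> ['d', 'c', 'a']
'd': index 0 in ['d', 'c', 'a'] -> ['d', 'c', 'a']
'a': index 2 in ['d', 'c', 'a'] -> ['a', 'd', 'c']
'a': index 0 in ['a', 'd', 'c'] -> ['a', 'd', 'c']


Output: [2, 2, 2, 1, 0, 2, 0, 2, 0]


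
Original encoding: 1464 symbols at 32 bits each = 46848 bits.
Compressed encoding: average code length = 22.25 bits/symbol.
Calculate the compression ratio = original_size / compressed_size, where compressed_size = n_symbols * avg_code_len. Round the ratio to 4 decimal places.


original_size = n_symbols * orig_bits = 1464 * 32 = 46848 bits
compressed_size = n_symbols * avg_code_len = 1464 * 22.25 = 32574.0 bits
ratio = original_size / compressed_size = 46848 / 32574.0 = 1.4382

Compression ratio = 1.4382


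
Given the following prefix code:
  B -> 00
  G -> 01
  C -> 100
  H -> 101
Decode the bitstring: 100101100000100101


Decoding step by step:
Bits 100 -> C
Bits 101 -> H
Bits 100 -> C
Bits 00 -> B
Bits 01 -> G
Bits 00 -> B
Bits 101 -> H


Decoded message: CHCBGBH


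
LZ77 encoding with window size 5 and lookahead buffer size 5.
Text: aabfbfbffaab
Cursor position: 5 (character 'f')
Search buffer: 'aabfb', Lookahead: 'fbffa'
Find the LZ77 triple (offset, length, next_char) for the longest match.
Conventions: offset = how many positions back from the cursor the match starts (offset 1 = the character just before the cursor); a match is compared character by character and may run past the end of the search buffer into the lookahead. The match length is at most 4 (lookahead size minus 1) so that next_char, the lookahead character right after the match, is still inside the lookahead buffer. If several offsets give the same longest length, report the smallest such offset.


Try each offset into the search buffer:
  offset=1 (pos 4, char 'b'): match length 0
  offset=2 (pos 3, char 'f'): match length 3
  offset=3 (pos 2, char 'b'): match length 0
  offset=4 (pos 1, char 'a'): match length 0
  offset=5 (pos 0, char 'a'): match length 0
Longest match has length 3 at offset 2.
next_char = character at position 5 + 3 = 8 -> 'f'

Best match: offset=2, length=3 (matching 'fbf' starting at position 3)
LZ77 triple: (2, 3, 'f')


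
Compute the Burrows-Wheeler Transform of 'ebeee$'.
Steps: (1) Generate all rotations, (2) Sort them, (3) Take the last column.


Rotations (sorted):
  0: $ebeee -> last char: e
  1: beee$e -> last char: e
  2: e$ebee -> last char: e
  3: ebeee$ -> last char: $
  4: ee$ebe -> last char: e
  5: eee$eb -> last char: b


BWT = eee$eb


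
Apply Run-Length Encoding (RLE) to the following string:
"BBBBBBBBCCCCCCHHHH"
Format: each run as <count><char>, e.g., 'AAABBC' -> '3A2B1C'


Scanning runs left to right:
  i=0: run of 'B' x 8 -> '8B'
  i=8: run of 'C' x 6 -> '6C'
  i=14: run of 'H' x 4 -> '4H'

RLE = 8B6C4H


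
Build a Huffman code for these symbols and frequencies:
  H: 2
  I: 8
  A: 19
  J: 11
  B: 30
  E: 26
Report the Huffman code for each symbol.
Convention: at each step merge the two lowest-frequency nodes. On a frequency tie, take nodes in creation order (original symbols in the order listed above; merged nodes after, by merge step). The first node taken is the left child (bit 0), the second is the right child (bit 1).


Huffman tree construction:
Step 1: Merge H(2) + I(8) = 10
Step 2: Merge (H+I)(10) + J(11) = 21
Step 3: Merge A(19) + ((H+I)+J)(21) = 40
Step 4: Merge E(26) + B(30) = 56
Step 5: Merge (A+((H+I)+J))(40) + (E+B)(56) = 96
Read each symbol's code off the tree from the root (left child = 0, right child = 1).

Codes:
  H: 0100 (length 4)
  I: 0101 (length 4)
  A: 00 (length 2)
  J: 011 (length 3)
  B: 11 (length 2)
  E: 10 (length 2)
Average code length: 223/96 = 2.3229 bits/symbol


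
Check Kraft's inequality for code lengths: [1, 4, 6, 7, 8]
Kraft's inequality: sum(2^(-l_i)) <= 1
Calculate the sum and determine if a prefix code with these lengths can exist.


Sum = 2^(-1) + 2^(-4) + 2^(-6) + 2^(-7) + 2^(-8)
    = 0.5 + 0.0625 + 0.015625 + 0.0078125 + 0.00390625
    = 151/256 = 0.58984375
Since 0.58984375 <= 1, Kraft's inequality IS satisfied.
A prefix code with these lengths CAN exist.

Kraft sum = 0.58984375. Satisfied.


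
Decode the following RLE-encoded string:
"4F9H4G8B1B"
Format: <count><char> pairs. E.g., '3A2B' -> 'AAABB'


Expanding each <count><char> pair:
  4F -> 'FFFF'
  9H -> 'HHHHHHHHH'
  4G -> 'GGGG'
  8B -> 'BBBBBBBB'
  1B -> 'B'

Decoded = FFFFHHHHHHHHHGGGGBBBBBBBBB


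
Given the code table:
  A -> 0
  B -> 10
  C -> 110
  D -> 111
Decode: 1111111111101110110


Decoding:
111 -> D
111 -> D
111 -> D
110 -> C
111 -> D
0 -> A
110 -> C


Result: DDDCDAC


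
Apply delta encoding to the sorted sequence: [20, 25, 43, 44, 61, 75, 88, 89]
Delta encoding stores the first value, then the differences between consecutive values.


First value: 20
Deltas:
  25 - 20 = 5
  43 - 25 = 18
  44 - 43 = 1
  61 - 44 = 17
  75 - 61 = 14
  88 - 75 = 13
  89 - 88 = 1


Delta encoded: [20, 5, 18, 1, 17, 14, 13, 1]


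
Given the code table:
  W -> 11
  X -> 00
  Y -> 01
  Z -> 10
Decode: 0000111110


Decoding:
00 -> X
00 -> X
11 -> W
11 -> W
10 -> Z


Result: XXWWZ


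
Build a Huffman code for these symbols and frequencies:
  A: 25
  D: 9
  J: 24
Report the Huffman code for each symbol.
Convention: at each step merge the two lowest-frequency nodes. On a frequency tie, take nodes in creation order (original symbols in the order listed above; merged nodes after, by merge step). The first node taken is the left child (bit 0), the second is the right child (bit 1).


Huffman tree construction:
Step 1: Merge D(9) + J(24) = 33
Step 2: Merge A(25) + (D+J)(33) = 58
Read each symbol's code off the tree from the root (left child = 0, right child = 1).

Codes:
  A: 0 (length 1)
  D: 10 (length 2)
  J: 11 (length 2)
Average code length: 91/58 = 1.5690 bits/symbol


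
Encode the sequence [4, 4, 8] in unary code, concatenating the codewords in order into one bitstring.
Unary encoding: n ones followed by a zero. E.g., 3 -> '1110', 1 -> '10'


Encode each number as n ones followed by a terminating 0:
  4 -> 11110 (5 bits)
  4 -> 11110 (5 bits)
  8 -> 111111110 (9 bits)
Total length = 5 + 5 + 9 = 19 bits.

Unary([4, 4, 8]) = 1111011110111111110 (19 bits)


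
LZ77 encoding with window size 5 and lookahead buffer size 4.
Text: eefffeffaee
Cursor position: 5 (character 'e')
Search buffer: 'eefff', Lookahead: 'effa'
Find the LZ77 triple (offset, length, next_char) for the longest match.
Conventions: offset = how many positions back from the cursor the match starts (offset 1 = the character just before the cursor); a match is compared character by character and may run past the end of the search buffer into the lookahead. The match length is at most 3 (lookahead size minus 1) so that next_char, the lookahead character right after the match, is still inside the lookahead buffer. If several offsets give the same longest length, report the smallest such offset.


Try each offset into the search buffer:
  offset=1 (pos 4, char 'f'): match length 0
  offset=2 (pos 3, char 'f'): match length 0
  offset=3 (pos 2, char 'f'): match length 0
  offset=4 (pos 1, char 'e'): match length 3
  offset=5 (pos 0, char 'e'): match length 1
Longest match has length 3 at offset 4.
next_char = character at position 5 + 3 = 8 -> 'a'

Best match: offset=4, length=3 (matching 'eff' starting at position 1)
LZ77 triple: (4, 3, 'a')


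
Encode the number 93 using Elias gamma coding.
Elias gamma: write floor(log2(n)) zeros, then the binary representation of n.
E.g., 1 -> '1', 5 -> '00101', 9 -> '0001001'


num_bits = floor(log2(93)) + 1 = 7
leading_zeros = num_bits - 1 = 6
binary(93) = 1011101

Elias gamma(93) = '000000' + '1011101' = 0000001011101 (13 bits)


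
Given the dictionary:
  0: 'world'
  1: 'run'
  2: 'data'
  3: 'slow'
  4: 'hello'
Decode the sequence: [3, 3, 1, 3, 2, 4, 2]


Look up each index in the dictionary:
  3 -> 'slow'
  3 -> 'slow'
  1 -> 'run'
  3 -> 'slow'
  2 -> 'data'
  4 -> 'hello'
  2 -> 'data'

Decoded: "slow slow run slow data hello data"


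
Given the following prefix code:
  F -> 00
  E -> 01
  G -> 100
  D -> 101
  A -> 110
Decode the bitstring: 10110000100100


Decoding step by step:
Bits 101 -> D
Bits 100 -> G
Bits 00 -> F
Bits 100 -> G
Bits 100 -> G


Decoded message: DGFGG


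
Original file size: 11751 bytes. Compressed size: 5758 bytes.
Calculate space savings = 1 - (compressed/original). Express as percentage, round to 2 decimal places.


ratio = compressed/original = 5758/11751 = 0.490001
savings = 1 - ratio = 1 - 0.490001 = 0.509999
as a percentage: 0.509999 * 100 = 51.0%

Space savings = 1 - 5758/11751 = 51.0%


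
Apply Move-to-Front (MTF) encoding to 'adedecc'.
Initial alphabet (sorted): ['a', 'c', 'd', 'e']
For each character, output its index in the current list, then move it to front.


MTF encoding:
'a': index 0 in ['a', 'c', 'd', 'e'] -> ['a', 'c', 'd', 'e']
'd': index 2 in ['a', 'c', 'd', 'e'] -> ['d', 'a', 'c', 'e']
'e': index 3 in ['d', 'a', 'c', 'e'] -> ['e', 'd', 'a', 'c']
'd': index 1 in ['e', 'd', 'a', 'c'] -> ['d', 'e', 'a', 'c']
'e': index 1 in ['d', 'e', 'a', 'c'] -> ['e', 'd', 'a', 'c']
'c': index 3 in ['e', 'd', 'a', 'c'] -> ['c', 'e', 'd', 'a']
'c': index 0 in ['c', 'e', 'd', 'a'] -> ['c', 'e', 'd', 'a']


Output: [0, 2, 3, 1, 1, 3, 0]


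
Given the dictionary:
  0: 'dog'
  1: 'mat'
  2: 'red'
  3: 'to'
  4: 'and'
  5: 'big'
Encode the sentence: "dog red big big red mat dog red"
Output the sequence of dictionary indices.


Look up each word in the dictionary:
  'dog' -> 0
  'red' -> 2
  'big' -> 5
  'big' -> 5
  'red' -> 2
  'mat' -> 1
  'dog' -> 0
  'red' -> 2

Encoded: [0, 2, 5, 5, 2, 1, 0, 2]


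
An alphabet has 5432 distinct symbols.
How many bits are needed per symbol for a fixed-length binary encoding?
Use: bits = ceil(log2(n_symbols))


log2(5432) = 12.4073
Bracket: 2^12 = 4096 < 5432 <= 2^13 = 8192
So ceil(log2(5432)) = 13

bits = ceil(log2(5432)) = ceil(12.4073) = 13 bits


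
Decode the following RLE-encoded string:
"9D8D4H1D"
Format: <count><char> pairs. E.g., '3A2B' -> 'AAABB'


Expanding each <count><char> pair:
  9D -> 'DDDDDDDDD'
  8D -> 'DDDDDDDD'
  4H -> 'HHHH'
  1D -> 'D'

Decoded = DDDDDDDDDDDDDDDDDHHHHD


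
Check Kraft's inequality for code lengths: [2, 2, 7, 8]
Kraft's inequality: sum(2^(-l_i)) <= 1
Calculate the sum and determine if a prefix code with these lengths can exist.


Sum = 2^(-2) + 2^(-2) + 2^(-7) + 2^(-8)
    = 0.25 + 0.25 + 0.0078125 + 0.00390625
    = 131/256 = 0.51171875
Since 0.51171875 <= 1, Kraft's inequality IS satisfied.
A prefix code with these lengths CAN exist.

Kraft sum = 0.51171875. Satisfied.


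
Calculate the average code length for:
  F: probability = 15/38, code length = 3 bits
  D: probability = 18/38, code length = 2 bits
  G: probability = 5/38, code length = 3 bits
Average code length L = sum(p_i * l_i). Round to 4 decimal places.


Weighted contributions p_i * l_i:
  F: (15/38) * 3 = 45/38
  D: (18/38) * 2 = 36/38
  G: (5/38) * 3 = 15/38
Sum = (45 + 36 + 15)/38 = 96/38

L = 96/38 = 2.5263 bits/symbol


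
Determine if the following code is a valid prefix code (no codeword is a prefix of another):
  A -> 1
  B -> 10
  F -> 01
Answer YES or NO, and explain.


Checking each pair (does one codeword prefix another?):
  A='1' vs B='10': prefix -- VIOLATION

NO -- this is NOT a valid prefix code. A (1) is a prefix of B (10).


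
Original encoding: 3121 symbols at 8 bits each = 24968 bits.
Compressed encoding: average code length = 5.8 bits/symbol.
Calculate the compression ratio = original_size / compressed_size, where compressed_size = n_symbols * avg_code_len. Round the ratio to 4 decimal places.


original_size = n_symbols * orig_bits = 3121 * 8 = 24968 bits
compressed_size = n_symbols * avg_code_len = 3121 * 5.8 = 18101.8 bits
ratio = original_size / compressed_size = 24968 / 18101.8 = 1.3793

Compression ratio = 1.3793


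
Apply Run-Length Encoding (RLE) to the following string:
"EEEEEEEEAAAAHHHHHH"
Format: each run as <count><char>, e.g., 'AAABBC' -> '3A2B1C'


Scanning runs left to right:
  i=0: run of 'E' x 8 -> '8E'
  i=8: run of 'A' x 4 -> '4A'
  i=12: run of 'H' x 6 -> '6H'

RLE = 8E4A6H


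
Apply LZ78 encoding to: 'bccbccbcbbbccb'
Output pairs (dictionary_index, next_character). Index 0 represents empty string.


LZ78 encoding steps:
Dictionary: {0: ''}
Step 1: w='' (idx 0), next='b' -> output (0, 'b'), add 'b' as idx 1
Step 2: w='' (idx 0), next='c' -> output (0, 'c'), add 'c' as idx 2
Step 3: w='c' (idx 2), next='b' -> output (2, 'b'), add 'cb' as idx 3
Step 4: w='c' (idx 2), next='c' -> output (2, 'c'), add 'cc' as idx 4
Step 5: w='b' (idx 1), next='c' -> output (1, 'c'), add 'bc' as idx 5
Step 6: w='b' (idx 1), next='b' -> output (1, 'b'), add 'bb' as idx 6
Step 7: w='bc' (idx 5), next='c' -> output (5, 'c'), add 'bcc' as idx 7
Step 8: w='b' (idx 1), end of input -> output (1, '')


Encoded: [(0, 'b'), (0, 'c'), (2, 'b'), (2, 'c'), (1, 'c'), (1, 'b'), (5, 'c'), (1, '')]


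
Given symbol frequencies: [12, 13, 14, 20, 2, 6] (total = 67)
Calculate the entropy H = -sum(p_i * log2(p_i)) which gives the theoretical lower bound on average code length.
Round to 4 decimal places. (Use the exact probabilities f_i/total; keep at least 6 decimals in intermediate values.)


Per-symbol terms -p_i * log2(p_i) with p_i = f_i/67:
  p = 12/67 = 0.179104: log2(p) = -2.481127, -p*log2(p) = 0.444381
  p = 13/67 = 0.194030: log2(p) = -2.365649, -p*log2(p) = 0.459007
  p = 14/67 = 0.208955: log2(p) = -2.258734, -p*log2(p) = 0.471974
  p = 20/67 = 0.298507: log2(p) = -1.744161, -p*log2(p) = 0.520645
  p = 2/67 = 0.029851: log2(p) = -5.066089, -p*log2(p) = 0.151227
  p = 6/67 = 0.089552: log2(p) = -3.481127, -p*log2(p) = 0.311743
H = 0.444381 + 0.459007 + 0.471974 + 0.520645 + 0.151227 + 0.311743 = 2.358977

H = 2.359 bits/symbol


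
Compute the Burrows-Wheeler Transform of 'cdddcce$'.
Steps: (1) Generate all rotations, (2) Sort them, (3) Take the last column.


Rotations (sorted):
  0: $cdddcce -> last char: e
  1: cce$cddd -> last char: d
  2: cdddcce$ -> last char: $
  3: ce$cdddc -> last char: c
  4: dcce$cdd -> last char: d
  5: ddcce$cd -> last char: d
  6: dddcce$c -> last char: c
  7: e$cdddcc -> last char: c


BWT = ed$cddcc


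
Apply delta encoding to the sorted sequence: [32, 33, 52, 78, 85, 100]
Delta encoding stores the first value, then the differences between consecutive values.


First value: 32
Deltas:
  33 - 32 = 1
  52 - 33 = 19
  78 - 52 = 26
  85 - 78 = 7
  100 - 85 = 15


Delta encoded: [32, 1, 19, 26, 7, 15]


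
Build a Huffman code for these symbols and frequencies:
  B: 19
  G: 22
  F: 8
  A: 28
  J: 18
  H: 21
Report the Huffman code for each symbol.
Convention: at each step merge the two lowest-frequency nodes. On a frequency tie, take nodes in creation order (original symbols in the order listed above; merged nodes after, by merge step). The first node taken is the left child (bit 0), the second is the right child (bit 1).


Huffman tree construction:
Step 1: Merge F(8) + J(18) = 26
Step 2: Merge B(19) + H(21) = 40
Step 3: Merge G(22) + (F+J)(26) = 48
Step 4: Merge A(28) + (B+H)(40) = 68
Step 5: Merge (G+(F+J))(48) + (A+(B+H))(68) = 116
Read each symbol's code off the tree from the root (left child = 0, right child = 1).

Codes:
  B: 110 (length 3)
  G: 00 (length 2)
  F: 010 (length 3)
  A: 10 (length 2)
  J: 011 (length 3)
  H: 111 (length 3)
Average code length: 298/116 = 2.5690 bits/symbol


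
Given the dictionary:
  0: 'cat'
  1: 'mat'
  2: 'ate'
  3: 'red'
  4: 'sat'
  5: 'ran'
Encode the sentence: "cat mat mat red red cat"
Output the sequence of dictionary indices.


Look up each word in the dictionary:
  'cat' -> 0
  'mat' -> 1
  'mat' -> 1
  'red' -> 3
  'red' -> 3
  'cat' -> 0

Encoded: [0, 1, 1, 3, 3, 0]


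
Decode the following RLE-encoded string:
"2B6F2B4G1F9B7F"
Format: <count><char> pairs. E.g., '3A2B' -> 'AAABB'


Expanding each <count><char> pair:
  2B -> 'BB'
  6F -> 'FFFFFF'
  2B -> 'BB'
  4G -> 'GGGG'
  1F -> 'F'
  9B -> 'BBBBBBBBB'
  7F -> 'FFFFFFF'

Decoded = BBFFFFFFBBGGGGFBBBBBBBBBFFFFFFF


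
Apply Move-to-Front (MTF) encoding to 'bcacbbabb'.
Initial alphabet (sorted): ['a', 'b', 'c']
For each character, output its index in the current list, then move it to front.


MTF encoding:
'b': index 1 in ['a', 'b', 'c'] -> ['b', 'a', 'c']
'c': index 2 in ['b', 'a', 'c'] -> ['c', 'b', 'a']
'a': index 2 in ['c', 'b', 'a'] -> ['a', 'c', 'b']
'c': index 1 in ['a', 'c', 'b'] -> ['c', 'a', 'b']
'b': index 2 in ['c', 'a', 'b'] -> ['b', 'c', 'a']
'b': index 0 in ['b', 'c', 'a'] -> ['b', 'c', 'a']
'a': index 2 in ['b', 'c', 'a'] -> ['a', 'b', 'c']
'b': index 1 in ['a', 'b', 'c'] -> ['b', 'a', 'c']
'b': index 0 in ['b', 'a', 'c'] -> ['b', 'a', 'c']


Output: [1, 2, 2, 1, 2, 0, 2, 1, 0]


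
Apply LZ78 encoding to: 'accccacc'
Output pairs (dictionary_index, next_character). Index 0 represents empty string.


LZ78 encoding steps:
Dictionary: {0: ''}
Step 1: w='' (idx 0), next='a' -> output (0, 'a'), add 'a' as idx 1
Step 2: w='' (idx 0), next='c' -> output (0, 'c'), add 'c' as idx 2
Step 3: w='c' (idx 2), next='c' -> output (2, 'c'), add 'cc' as idx 3
Step 4: w='c' (idx 2), next='a' -> output (2, 'a'), add 'ca' as idx 4
Step 5: w='cc' (idx 3), end of input -> output (3, '')


Encoded: [(0, 'a'), (0, 'c'), (2, 'c'), (2, 'a'), (3, '')]


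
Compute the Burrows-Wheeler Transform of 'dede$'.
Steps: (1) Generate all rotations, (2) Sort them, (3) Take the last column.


Rotations (sorted):
  0: $dede -> last char: e
  1: de$de -> last char: e
  2: dede$ -> last char: $
  3: e$ded -> last char: d
  4: ede$d -> last char: d


BWT = ee$dd


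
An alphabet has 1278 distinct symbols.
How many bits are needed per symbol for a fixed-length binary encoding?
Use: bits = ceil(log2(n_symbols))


log2(1278) = 10.3197
Bracket: 2^10 = 1024 < 1278 <= 2^11 = 2048
So ceil(log2(1278)) = 11

bits = ceil(log2(1278)) = ceil(10.3197) = 11 bits


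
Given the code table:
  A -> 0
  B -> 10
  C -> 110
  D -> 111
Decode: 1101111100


Decoding:
110 -> C
111 -> D
110 -> C
0 -> A


Result: CDCA


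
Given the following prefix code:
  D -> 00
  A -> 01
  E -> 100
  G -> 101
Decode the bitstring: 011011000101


Decoding step by step:
Bits 01 -> A
Bits 101 -> G
Bits 100 -> E
Bits 01 -> A
Bits 01 -> A


Decoded message: AGEAA


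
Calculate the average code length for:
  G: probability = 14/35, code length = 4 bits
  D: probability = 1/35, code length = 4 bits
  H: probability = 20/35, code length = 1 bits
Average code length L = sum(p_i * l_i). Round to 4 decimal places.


Weighted contributions p_i * l_i:
  G: (14/35) * 4 = 56/35
  D: (1/35) * 4 = 4/35
  H: (20/35) * 1 = 20/35
Sum = (56 + 4 + 20)/35 = 80/35

L = 80/35 = 2.2857 bits/symbol


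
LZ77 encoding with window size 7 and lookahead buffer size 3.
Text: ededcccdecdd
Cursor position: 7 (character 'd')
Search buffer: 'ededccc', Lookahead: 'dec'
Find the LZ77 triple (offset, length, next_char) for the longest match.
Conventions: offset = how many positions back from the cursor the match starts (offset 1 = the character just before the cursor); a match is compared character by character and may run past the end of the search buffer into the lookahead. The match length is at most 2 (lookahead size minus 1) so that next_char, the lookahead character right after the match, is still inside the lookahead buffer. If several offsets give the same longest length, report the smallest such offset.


Try each offset into the search buffer:
  offset=1 (pos 6, char 'c'): match length 0
  offset=2 (pos 5, char 'c'): match length 0
  offset=3 (pos 4, char 'c'): match length 0
  offset=4 (pos 3, char 'd'): match length 1
  offset=5 (pos 2, char 'e'): match length 0
  offset=6 (pos 1, char 'd'): match length 2
  offset=7 (pos 0, char 'e'): match length 0
Longest match has length 2 at offset 6.
next_char = character at position 7 + 2 = 9 -> 'c'

Best match: offset=6, length=2 (matching 'de' starting at position 1)
LZ77 triple: (6, 2, 'c')


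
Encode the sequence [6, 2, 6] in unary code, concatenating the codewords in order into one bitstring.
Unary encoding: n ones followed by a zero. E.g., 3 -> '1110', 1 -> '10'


Encode each number as n ones followed by a terminating 0:
  6 -> 1111110 (7 bits)
  2 -> 110 (3 bits)
  6 -> 1111110 (7 bits)
Total length = 7 + 3 + 7 = 17 bits.

Unary([6, 2, 6]) = 11111101101111110 (17 bits)


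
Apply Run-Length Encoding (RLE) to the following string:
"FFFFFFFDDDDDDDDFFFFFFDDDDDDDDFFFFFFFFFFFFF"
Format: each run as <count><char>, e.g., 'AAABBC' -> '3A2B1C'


Scanning runs left to right:
  i=0: run of 'F' x 7 -> '7F'
  i=7: run of 'D' x 8 -> '8D'
  i=15: run of 'F' x 6 -> '6F'
  i=21: run of 'D' x 8 -> '8D'
  i=29: run of 'F' x 13 -> '13F'

RLE = 7F8D6F8D13F


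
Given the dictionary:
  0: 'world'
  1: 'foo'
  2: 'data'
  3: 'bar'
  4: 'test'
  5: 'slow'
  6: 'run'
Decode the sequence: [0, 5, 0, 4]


Look up each index in the dictionary:
  0 -> 'world'
  5 -> 'slow'
  0 -> 'world'
  4 -> 'test'

Decoded: "world slow world test"


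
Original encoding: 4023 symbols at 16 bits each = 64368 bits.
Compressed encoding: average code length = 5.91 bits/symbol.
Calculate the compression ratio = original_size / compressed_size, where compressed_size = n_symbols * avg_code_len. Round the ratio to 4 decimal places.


original_size = n_symbols * orig_bits = 4023 * 16 = 64368 bits
compressed_size = n_symbols * avg_code_len = 4023 * 5.91 = 23775.93 bits
ratio = original_size / compressed_size = 64368 / 23775.93 = 2.7073

Compression ratio = 2.7073


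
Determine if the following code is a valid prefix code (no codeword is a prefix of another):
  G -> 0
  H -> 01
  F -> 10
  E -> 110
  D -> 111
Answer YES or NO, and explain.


Checking each pair (does one codeword prefix another?):
  G='0' vs H='01': prefix -- VIOLATION

NO -- this is NOT a valid prefix code. G (0) is a prefix of H (01).


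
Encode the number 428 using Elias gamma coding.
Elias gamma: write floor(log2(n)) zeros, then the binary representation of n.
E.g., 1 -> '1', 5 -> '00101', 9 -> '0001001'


num_bits = floor(log2(428)) + 1 = 9
leading_zeros = num_bits - 1 = 8
binary(428) = 110101100

Elias gamma(428) = '00000000' + '110101100' = 00000000110101100 (17 bits)


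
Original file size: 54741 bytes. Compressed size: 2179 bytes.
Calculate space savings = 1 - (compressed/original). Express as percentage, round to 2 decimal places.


ratio = compressed/original = 2179/54741 = 0.039806
savings = 1 - ratio = 1 - 0.039806 = 0.960194
as a percentage: 0.960194 * 100 = 96.02%

Space savings = 1 - 2179/54741 = 96.02%


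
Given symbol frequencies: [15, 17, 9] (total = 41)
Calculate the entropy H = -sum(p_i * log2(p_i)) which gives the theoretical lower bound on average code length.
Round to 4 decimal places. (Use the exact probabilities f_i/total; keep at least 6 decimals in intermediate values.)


Per-symbol terms -p_i * log2(p_i) with p_i = f_i/41:
  p = 15/41 = 0.365854: log2(p) = -1.450661, -p*log2(p) = 0.530730
  p = 17/41 = 0.414634: log2(p) = -1.270089, -p*log2(p) = 0.526622
  p = 9/41 = 0.219512: log2(p) = -2.187627, -p*log2(p) = 0.480211
H = 0.530730 + 0.526622 + 0.480211 = 1.537563

H = 1.5376 bits/symbol


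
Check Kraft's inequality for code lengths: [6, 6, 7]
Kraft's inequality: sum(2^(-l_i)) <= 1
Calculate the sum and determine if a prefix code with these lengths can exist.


Sum = 2^(-6) + 2^(-6) + 2^(-7)
    = 0.015625 + 0.015625 + 0.0078125
    = 5/128 = 0.0390625
Since 0.0390625 <= 1, Kraft's inequality IS satisfied.
A prefix code with these lengths CAN exist.

Kraft sum = 0.0390625. Satisfied.


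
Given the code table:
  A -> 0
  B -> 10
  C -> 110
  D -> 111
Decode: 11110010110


Decoding:
111 -> D
10 -> B
0 -> A
10 -> B
110 -> C


Result: DBABC


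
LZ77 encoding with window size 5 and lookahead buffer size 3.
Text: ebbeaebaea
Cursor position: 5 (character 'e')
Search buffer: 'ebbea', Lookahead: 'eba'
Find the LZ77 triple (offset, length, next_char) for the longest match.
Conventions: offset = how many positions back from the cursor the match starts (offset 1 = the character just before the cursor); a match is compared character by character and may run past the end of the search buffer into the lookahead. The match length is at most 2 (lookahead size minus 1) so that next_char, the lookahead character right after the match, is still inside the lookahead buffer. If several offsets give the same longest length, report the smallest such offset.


Try each offset into the search buffer:
  offset=1 (pos 4, char 'a'): match length 0
  offset=2 (pos 3, char 'e'): match length 1
  offset=3 (pos 2, char 'b'): match length 0
  offset=4 (pos 1, char 'b'): match length 0
  offset=5 (pos 0, char 'e'): match length 2
Longest match has length 2 at offset 5.
next_char = character at position 5 + 2 = 7 -> 'a'

Best match: offset=5, length=2 (matching 'eb' starting at position 0)
LZ77 triple: (5, 2, 'a')


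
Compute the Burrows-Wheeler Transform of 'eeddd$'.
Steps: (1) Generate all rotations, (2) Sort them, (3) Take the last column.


Rotations (sorted):
  0: $eeddd -> last char: d
  1: d$eedd -> last char: d
  2: dd$eed -> last char: d
  3: ddd$ee -> last char: e
  4: eddd$e -> last char: e
  5: eeddd$ -> last char: $


BWT = dddee$


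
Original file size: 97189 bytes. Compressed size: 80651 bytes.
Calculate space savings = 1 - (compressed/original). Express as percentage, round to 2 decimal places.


ratio = compressed/original = 80651/97189 = 0.829837
savings = 1 - ratio = 1 - 0.829837 = 0.170163
as a percentage: 0.170163 * 100 = 17.02%

Space savings = 1 - 80651/97189 = 17.02%


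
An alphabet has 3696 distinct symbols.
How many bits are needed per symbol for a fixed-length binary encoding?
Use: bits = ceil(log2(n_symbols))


log2(3696) = 11.8517
Bracket: 2^11 = 2048 < 3696 <= 2^12 = 4096
So ceil(log2(3696)) = 12

bits = ceil(log2(3696)) = ceil(11.8517) = 12 bits


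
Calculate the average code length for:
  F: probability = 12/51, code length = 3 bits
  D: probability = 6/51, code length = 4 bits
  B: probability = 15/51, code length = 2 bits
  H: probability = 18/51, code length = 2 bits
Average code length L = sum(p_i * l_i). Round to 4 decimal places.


Weighted contributions p_i * l_i:
  F: (12/51) * 3 = 36/51
  D: (6/51) * 4 = 24/51
  B: (15/51) * 2 = 30/51
  H: (18/51) * 2 = 36/51
Sum = (36 + 24 + 30 + 36)/51 = 126/51

L = 126/51 = 2.4706 bits/symbol


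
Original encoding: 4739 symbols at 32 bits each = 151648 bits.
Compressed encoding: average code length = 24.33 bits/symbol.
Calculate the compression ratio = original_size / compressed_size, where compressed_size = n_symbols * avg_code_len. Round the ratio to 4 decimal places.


original_size = n_symbols * orig_bits = 4739 * 32 = 151648 bits
compressed_size = n_symbols * avg_code_len = 4739 * 24.33 = 115299.87 bits
ratio = original_size / compressed_size = 151648 / 115299.87 = 1.3152

Compression ratio = 1.3152


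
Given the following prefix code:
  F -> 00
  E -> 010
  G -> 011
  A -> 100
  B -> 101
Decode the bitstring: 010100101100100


Decoding step by step:
Bits 010 -> E
Bits 100 -> A
Bits 101 -> B
Bits 100 -> A
Bits 100 -> A


Decoded message: EABAA


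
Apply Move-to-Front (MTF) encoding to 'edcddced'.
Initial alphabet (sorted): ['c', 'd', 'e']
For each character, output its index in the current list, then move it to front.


MTF encoding:
'e': index 2 in ['c', 'd', 'e'] -> ['e', 'c', 'd']
'd': index 2 in ['e', 'c', 'd'] -> ['d', 'e', 'c']
'c': index 2 in ['d', 'e', 'c'] -> ['c', 'd', 'e']
'd': index 1 in ['c', 'd', 'e'] -> ['d', 'c', 'e']
'd': index 0 in ['d', 'c', 'e'] -> ['d', 'c', 'e']
'c': index 1 in ['d', 'c', 'e'] -> ['c', 'd', 'e']
'e': index 2 in ['c', 'd', 'e'] -> ['e', 'c', 'd']
'd': index 2 in ['e', 'c', 'd'] -> ['d', 'e', 'c']


Output: [2, 2, 2, 1, 0, 1, 2, 2]


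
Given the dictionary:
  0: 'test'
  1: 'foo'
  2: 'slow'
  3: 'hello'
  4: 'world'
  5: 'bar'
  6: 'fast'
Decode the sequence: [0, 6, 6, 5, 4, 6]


Look up each index in the dictionary:
  0 -> 'test'
  6 -> 'fast'
  6 -> 'fast'
  5 -> 'bar'
  4 -> 'world'
  6 -> 'fast'

Decoded: "test fast fast bar world fast"


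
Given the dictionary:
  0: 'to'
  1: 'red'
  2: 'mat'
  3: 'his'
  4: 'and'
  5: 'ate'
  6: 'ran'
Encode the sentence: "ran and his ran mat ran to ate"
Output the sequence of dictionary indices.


Look up each word in the dictionary:
  'ran' -> 6
  'and' -> 4
  'his' -> 3
  'ran' -> 6
  'mat' -> 2
  'ran' -> 6
  'to' -> 0
  'ate' -> 5

Encoded: [6, 4, 3, 6, 2, 6, 0, 5]


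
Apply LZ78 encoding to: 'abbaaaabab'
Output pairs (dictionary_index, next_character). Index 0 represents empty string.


LZ78 encoding steps:
Dictionary: {0: ''}
Step 1: w='' (idx 0), next='a' -> output (0, 'a'), add 'a' as idx 1
Step 2: w='' (idx 0), next='b' -> output (0, 'b'), add 'b' as idx 2
Step 3: w='b' (idx 2), next='a' -> output (2, 'a'), add 'ba' as idx 3
Step 4: w='a' (idx 1), next='a' -> output (1, 'a'), add 'aa' as idx 4
Step 5: w='a' (idx 1), next='b' -> output (1, 'b'), add 'ab' as idx 5
Step 6: w='ab' (idx 5), end of input -> output (5, '')


Encoded: [(0, 'a'), (0, 'b'), (2, 'a'), (1, 'a'), (1, 'b'), (5, '')]


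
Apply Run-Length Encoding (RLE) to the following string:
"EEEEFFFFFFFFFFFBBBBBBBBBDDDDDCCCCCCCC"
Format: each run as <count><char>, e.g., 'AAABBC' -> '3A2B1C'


Scanning runs left to right:
  i=0: run of 'E' x 4 -> '4E'
  i=4: run of 'F' x 11 -> '11F'
  i=15: run of 'B' x 9 -> '9B'
  i=24: run of 'D' x 5 -> '5D'
  i=29: run of 'C' x 8 -> '8C'

RLE = 4E11F9B5D8C


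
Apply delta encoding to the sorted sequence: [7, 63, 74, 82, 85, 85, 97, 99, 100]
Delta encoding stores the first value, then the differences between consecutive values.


First value: 7
Deltas:
  63 - 7 = 56
  74 - 63 = 11
  82 - 74 = 8
  85 - 82 = 3
  85 - 85 = 0
  97 - 85 = 12
  99 - 97 = 2
  100 - 99 = 1


Delta encoded: [7, 56, 11, 8, 3, 0, 12, 2, 1]


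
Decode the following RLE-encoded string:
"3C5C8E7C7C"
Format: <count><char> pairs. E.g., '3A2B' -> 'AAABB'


Expanding each <count><char> pair:
  3C -> 'CCC'
  5C -> 'CCCCC'
  8E -> 'EEEEEEEE'
  7C -> 'CCCCCCC'
  7C -> 'CCCCCCC'

Decoded = CCCCCCCCEEEEEEEECCCCCCCCCCCCCC


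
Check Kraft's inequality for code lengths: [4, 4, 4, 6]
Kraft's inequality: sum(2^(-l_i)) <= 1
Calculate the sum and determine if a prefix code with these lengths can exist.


Sum = 2^(-4) + 2^(-4) + 2^(-4) + 2^(-6)
    = 0.0625 + 0.0625 + 0.0625 + 0.015625
    = 13/64 = 0.203125
Since 0.203125 <= 1, Kraft's inequality IS satisfied.
A prefix code with these lengths CAN exist.

Kraft sum = 0.203125. Satisfied.


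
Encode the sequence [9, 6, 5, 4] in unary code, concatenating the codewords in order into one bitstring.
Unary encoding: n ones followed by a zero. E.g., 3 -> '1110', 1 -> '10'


Encode each number as n ones followed by a terminating 0:
  9 -> 1111111110 (10 bits)
  6 -> 1111110 (7 bits)
  5 -> 111110 (6 bits)
  4 -> 11110 (5 bits)
Total length = 10 + 7 + 6 + 5 = 28 bits.

Unary([9, 6, 5, 4]) = 1111111110111111011111011110 (28 bits)


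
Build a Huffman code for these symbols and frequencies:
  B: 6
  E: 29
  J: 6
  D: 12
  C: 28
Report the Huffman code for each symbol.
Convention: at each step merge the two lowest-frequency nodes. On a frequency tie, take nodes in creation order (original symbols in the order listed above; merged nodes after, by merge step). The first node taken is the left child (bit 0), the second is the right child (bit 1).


Huffman tree construction:
Step 1: Merge B(6) + J(6) = 12
Step 2: Merge D(12) + (B+J)(12) = 24
Step 3: Merge (D+(B+J))(24) + C(28) = 52
Step 4: Merge E(29) + ((D+(B+J))+C)(52) = 81
Read each symbol's code off the tree from the root (left child = 0, right child = 1).

Codes:
  B: 1010 (length 4)
  E: 0 (length 1)
  J: 1011 (length 4)
  D: 100 (length 3)
  C: 11 (length 2)
Average code length: 169/81 = 2.0864 bits/symbol


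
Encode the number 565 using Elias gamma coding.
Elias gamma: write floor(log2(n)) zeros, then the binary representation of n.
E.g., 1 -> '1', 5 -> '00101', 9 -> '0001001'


num_bits = floor(log2(565)) + 1 = 10
leading_zeros = num_bits - 1 = 9
binary(565) = 1000110101

Elias gamma(565) = '000000000' + '1000110101' = 0000000001000110101 (19 bits)


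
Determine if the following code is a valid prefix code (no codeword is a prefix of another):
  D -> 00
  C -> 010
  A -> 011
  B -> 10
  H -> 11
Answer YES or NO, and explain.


Checking each pair (does one codeword prefix another?):
  D='00' vs C='010': no prefix
  D='00' vs A='011': no prefix
  D='00' vs B='10': no prefix
  D='00' vs H='11': no prefix
  C='010' vs D='00': no prefix
  C='010' vs A='011': no prefix
  C='010' vs B='10': no prefix
  C='010' vs H='11': no prefix
  A='011' vs D='00': no prefix
  A='011' vs C='010': no prefix
  A='011' vs B='10': no prefix
  A='011' vs H='11': no prefix
  B='10' vs D='00': no prefix
  B='10' vs C='010': no prefix
  B='10' vs A='011': no prefix
  B='10' vs H='11': no prefix
  H='11' vs D='00': no prefix
  H='11' vs C='010': no prefix
  H='11' vs A='011': no prefix
  H='11' vs B='10': no prefix
No violation found over all pairs.

YES -- this is a valid prefix code. No codeword is a prefix of any other codeword.


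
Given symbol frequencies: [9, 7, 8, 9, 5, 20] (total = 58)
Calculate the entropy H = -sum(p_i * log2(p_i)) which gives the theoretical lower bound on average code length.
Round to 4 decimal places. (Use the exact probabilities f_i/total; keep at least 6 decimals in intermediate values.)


Per-symbol terms -p_i * log2(p_i) with p_i = f_i/58:
  p = 9/58 = 0.155172: log2(p) = -2.688056, -p*log2(p) = 0.417112
  p = 7/58 = 0.120690: log2(p) = -3.050626, -p*log2(p) = 0.368179
  p = 8/58 = 0.137931: log2(p) = -2.857981, -p*log2(p) = 0.394204
  p = 9/58 = 0.155172: log2(p) = -2.688056, -p*log2(p) = 0.417112
  p = 5/58 = 0.086207: log2(p) = -3.536053, -p*log2(p) = 0.304832
  p = 20/58 = 0.344828: log2(p) = -1.536053, -p*log2(p) = 0.529673
H = 0.417112 + 0.368179 + 0.394204 + 0.417112 + 0.304832 + 0.529673 = 2.431112

H = 2.4311 bits/symbol


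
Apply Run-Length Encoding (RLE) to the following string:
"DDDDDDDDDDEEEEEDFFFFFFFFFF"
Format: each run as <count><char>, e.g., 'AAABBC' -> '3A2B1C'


Scanning runs left to right:
  i=0: run of 'D' x 10 -> '10D'
  i=10: run of 'E' x 5 -> '5E'
  i=15: run of 'D' x 1 -> '1D'
  i=16: run of 'F' x 10 -> '10F'

RLE = 10D5E1D10F


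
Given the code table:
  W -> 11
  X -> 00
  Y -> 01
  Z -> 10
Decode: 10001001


Decoding:
10 -> Z
00 -> X
10 -> Z
01 -> Y


Result: ZXZY


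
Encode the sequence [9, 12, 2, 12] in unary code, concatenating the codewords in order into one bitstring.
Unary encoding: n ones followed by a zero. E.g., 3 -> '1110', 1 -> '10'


Encode each number as n ones followed by a terminating 0:
  9 -> 1111111110 (10 bits)
  12 -> 1111111111110 (13 bits)
  2 -> 110 (3 bits)
  12 -> 1111111111110 (13 bits)
Total length = 10 + 13 + 3 + 13 = 39 bits.

Unary([9, 12, 2, 12]) = 111111111011111111111101101111111111110 (39 bits)


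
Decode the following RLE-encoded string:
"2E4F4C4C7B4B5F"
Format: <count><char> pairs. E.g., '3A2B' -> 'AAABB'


Expanding each <count><char> pair:
  2E -> 'EE'
  4F -> 'FFFF'
  4C -> 'CCCC'
  4C -> 'CCCC'
  7B -> 'BBBBBBB'
  4B -> 'BBBB'
  5F -> 'FFFFF'

Decoded = EEFFFFCCCCCCCCBBBBBBBBBBBFFFFF


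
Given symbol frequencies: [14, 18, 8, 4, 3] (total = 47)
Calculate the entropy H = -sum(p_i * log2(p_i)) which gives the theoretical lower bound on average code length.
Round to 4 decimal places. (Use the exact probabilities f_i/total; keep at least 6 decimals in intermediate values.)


Per-symbol terms -p_i * log2(p_i) with p_i = f_i/47:
  p = 14/47 = 0.297872: log2(p) = -1.747234, -p*log2(p) = 0.520453
  p = 18/47 = 0.382979: log2(p) = -1.384664, -p*log2(p) = 0.530297
  p = 8/47 = 0.170213: log2(p) = -2.554589, -p*log2(p) = 0.434824
  p = 4/47 = 0.085106: log2(p) = -3.554589, -p*log2(p) = 0.302518
  p = 3/47 = 0.063830: log2(p) = -3.969626, -p*log2(p) = 0.253380
H = 0.520453 + 0.530297 + 0.434824 + 0.302518 + 0.253380 = 2.041472

H = 2.0415 bits/symbol


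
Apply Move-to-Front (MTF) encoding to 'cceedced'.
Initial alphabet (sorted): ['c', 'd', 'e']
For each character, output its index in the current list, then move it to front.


MTF encoding:
'c': index 0 in ['c', 'd', 'e'] -> ['c', 'd', 'e']
'c': index 0 in ['c', 'd', 'e'] -> ['c', 'd', 'e']
'e': index 2 in ['c', 'd', 'e'] -> ['e', 'c', 'd']
'e': index 0 in ['e', 'c', 'd'] -> ['e', 'c', 'd']
'd': index 2 in ['e', 'c', 'd'] -> ['d', 'e', 'c']
'c': index 2 in ['d', 'e', 'c'] -> ['c', 'd', 'e']
'e': index 2 in ['c', 'd', 'e'] -> ['e', 'c', 'd']
'd': index 2 in ['e', 'c', 'd'] -> ['d', 'e', 'c']


Output: [0, 0, 2, 0, 2, 2, 2, 2]
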